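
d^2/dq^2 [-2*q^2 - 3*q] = -4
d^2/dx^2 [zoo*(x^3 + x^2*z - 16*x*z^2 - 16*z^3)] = zoo*(x + z)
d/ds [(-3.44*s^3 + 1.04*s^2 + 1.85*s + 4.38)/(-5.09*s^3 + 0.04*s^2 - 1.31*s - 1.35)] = (5.156*s^4 + 27.8458*s^3 + 79.3782*s^2 - 3.1584*s + 3.2403)/(25.9081*s^6 - 0.4072*s^5 + 13.3374*s^4 + 13.6382*s^3 + 1.6081*s^2 + 3.537*s + 1.8225)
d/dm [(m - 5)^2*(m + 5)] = (m - 5)*(3*m + 5)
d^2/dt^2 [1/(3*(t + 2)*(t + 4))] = 2*((t + 2)^2 + (t + 2)*(t + 4) + (t + 4)^2)/(3*(t + 2)^3*(t + 4)^3)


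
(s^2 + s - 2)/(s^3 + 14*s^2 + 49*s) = (s^2 + s - 2)/(s*(s^2 + 14*s + 49))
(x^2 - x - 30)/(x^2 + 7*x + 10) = (x - 6)/(x + 2)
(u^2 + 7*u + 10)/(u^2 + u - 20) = (u + 2)/(u - 4)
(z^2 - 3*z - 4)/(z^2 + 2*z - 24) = (z + 1)/(z + 6)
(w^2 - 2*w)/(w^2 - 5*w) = (w - 2)/(w - 5)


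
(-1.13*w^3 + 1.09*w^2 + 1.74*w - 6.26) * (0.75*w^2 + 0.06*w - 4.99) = -0.8475*w^5 + 0.7497*w^4 + 7.0091*w^3 - 10.0297*w^2 - 9.0582*w + 31.2374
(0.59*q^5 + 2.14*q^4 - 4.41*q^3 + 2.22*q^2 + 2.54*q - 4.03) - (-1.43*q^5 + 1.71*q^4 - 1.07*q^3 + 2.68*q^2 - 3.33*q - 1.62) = 2.02*q^5 + 0.43*q^4 - 3.34*q^3 - 0.46*q^2 + 5.87*q - 2.41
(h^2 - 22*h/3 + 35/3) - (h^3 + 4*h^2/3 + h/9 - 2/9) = -h^3 - h^2/3 - 67*h/9 + 107/9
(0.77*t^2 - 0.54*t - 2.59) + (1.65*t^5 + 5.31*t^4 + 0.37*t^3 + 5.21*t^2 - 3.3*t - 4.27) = 1.65*t^5 + 5.31*t^4 + 0.37*t^3 + 5.98*t^2 - 3.84*t - 6.86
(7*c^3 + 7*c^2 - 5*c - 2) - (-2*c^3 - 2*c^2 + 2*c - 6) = 9*c^3 + 9*c^2 - 7*c + 4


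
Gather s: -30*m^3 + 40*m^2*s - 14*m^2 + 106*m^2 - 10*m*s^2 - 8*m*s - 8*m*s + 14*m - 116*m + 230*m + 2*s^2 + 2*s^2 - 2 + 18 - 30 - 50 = -30*m^3 + 92*m^2 + 128*m + s^2*(4 - 10*m) + s*(40*m^2 - 16*m) - 64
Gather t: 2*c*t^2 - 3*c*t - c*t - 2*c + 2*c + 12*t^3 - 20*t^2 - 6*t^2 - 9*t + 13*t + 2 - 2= 12*t^3 + t^2*(2*c - 26) + t*(4 - 4*c)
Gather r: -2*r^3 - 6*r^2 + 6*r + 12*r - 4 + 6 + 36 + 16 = -2*r^3 - 6*r^2 + 18*r + 54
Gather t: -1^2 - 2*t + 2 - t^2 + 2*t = 1 - t^2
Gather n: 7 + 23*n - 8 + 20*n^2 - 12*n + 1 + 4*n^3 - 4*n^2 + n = 4*n^3 + 16*n^2 + 12*n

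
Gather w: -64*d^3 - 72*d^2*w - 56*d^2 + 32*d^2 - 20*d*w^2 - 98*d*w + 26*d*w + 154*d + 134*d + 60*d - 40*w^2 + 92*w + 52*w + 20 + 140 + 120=-64*d^3 - 24*d^2 + 348*d + w^2*(-20*d - 40) + w*(-72*d^2 - 72*d + 144) + 280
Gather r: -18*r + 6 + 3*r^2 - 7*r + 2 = 3*r^2 - 25*r + 8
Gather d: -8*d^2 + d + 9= -8*d^2 + d + 9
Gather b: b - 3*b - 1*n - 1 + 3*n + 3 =-2*b + 2*n + 2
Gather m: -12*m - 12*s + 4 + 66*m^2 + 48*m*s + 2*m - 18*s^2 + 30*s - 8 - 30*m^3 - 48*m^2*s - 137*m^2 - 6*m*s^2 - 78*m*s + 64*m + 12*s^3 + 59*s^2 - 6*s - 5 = -30*m^3 + m^2*(-48*s - 71) + m*(-6*s^2 - 30*s + 54) + 12*s^3 + 41*s^2 + 12*s - 9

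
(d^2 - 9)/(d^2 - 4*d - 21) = (d - 3)/(d - 7)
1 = 1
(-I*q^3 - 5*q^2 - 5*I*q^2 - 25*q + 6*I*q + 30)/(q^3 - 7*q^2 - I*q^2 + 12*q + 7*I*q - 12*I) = (-I*q^3 - 5*q^2*(1 + I) + q*(-25 + 6*I) + 30)/(q^3 - q^2*(7 + I) + q*(12 + 7*I) - 12*I)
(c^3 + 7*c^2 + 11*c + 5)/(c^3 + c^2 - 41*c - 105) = (c^2 + 2*c + 1)/(c^2 - 4*c - 21)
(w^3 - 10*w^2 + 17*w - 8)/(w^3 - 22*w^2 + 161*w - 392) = (w^2 - 2*w + 1)/(w^2 - 14*w + 49)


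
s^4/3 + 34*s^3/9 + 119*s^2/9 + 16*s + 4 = (s/3 + 1)*(s + 1/3)*(s + 2)*(s + 6)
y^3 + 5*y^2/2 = y^2*(y + 5/2)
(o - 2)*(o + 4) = o^2 + 2*o - 8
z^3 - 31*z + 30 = (z - 5)*(z - 1)*(z + 6)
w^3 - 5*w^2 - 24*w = w*(w - 8)*(w + 3)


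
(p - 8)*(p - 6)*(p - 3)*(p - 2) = p^4 - 19*p^3 + 124*p^2 - 324*p + 288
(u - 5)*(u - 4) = u^2 - 9*u + 20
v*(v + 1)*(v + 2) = v^3 + 3*v^2 + 2*v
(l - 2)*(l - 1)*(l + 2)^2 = l^4 + l^3 - 6*l^2 - 4*l + 8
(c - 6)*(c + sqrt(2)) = c^2 - 6*c + sqrt(2)*c - 6*sqrt(2)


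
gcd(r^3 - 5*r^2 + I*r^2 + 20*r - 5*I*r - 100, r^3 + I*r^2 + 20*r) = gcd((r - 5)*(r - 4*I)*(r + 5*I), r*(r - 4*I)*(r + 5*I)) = r^2 + I*r + 20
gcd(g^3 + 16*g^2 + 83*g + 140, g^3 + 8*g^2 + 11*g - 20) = g^2 + 9*g + 20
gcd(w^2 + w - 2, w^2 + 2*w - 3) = w - 1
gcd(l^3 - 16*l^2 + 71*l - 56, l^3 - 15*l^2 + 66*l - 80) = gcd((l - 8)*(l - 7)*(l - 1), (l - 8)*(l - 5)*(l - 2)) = l - 8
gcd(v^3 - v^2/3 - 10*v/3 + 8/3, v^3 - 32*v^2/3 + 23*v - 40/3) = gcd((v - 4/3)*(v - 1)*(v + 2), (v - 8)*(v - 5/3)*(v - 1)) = v - 1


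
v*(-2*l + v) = -2*l*v + v^2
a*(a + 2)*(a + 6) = a^3 + 8*a^2 + 12*a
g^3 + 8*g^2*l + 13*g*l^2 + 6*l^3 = (g + l)^2*(g + 6*l)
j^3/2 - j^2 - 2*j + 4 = (j/2 + 1)*(j - 2)^2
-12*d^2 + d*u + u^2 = (-3*d + u)*(4*d + u)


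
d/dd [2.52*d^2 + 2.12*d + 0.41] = 5.04*d + 2.12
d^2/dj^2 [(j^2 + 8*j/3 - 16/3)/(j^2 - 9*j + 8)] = 10*(7*j^3 - 24*j^2 + 48*j - 80)/(3*(j^6 - 27*j^5 + 267*j^4 - 1161*j^3 + 2136*j^2 - 1728*j + 512))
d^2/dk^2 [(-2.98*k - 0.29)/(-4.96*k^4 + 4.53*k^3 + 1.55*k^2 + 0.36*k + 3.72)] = (879.753216*k^7 - 928.623104000001*k^6 + 33.9736919999999*k^5 + 188.75232*k^4 + 1134.799316*k^3 - 531.385098*k^2 - 131.446944*k - 11.250744)/(122.023936*k^12 - 334.335744*k^11 + 190.953552*k^10 + 89.430435*k^9 - 285.694233*k^8 + 463.297149*k^7 - 74.378951*k^6 - 121.221252*k^5 + 142.101396*k^4 - 200.565072*k^3 - 65.794896*k^2 - 14.945472*k - 51.478848)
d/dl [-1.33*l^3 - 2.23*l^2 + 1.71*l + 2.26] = -3.99*l^2 - 4.46*l + 1.71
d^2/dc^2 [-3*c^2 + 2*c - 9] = -6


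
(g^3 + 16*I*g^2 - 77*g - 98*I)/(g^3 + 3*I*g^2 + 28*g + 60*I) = (g^2 + 14*I*g - 49)/(g^2 + I*g + 30)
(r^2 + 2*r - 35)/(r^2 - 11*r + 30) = (r + 7)/(r - 6)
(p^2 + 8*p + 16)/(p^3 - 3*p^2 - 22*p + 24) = (p + 4)/(p^2 - 7*p + 6)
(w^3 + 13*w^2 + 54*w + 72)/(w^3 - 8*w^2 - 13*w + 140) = (w^2 + 9*w + 18)/(w^2 - 12*w + 35)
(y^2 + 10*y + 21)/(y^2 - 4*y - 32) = (y^2 + 10*y + 21)/(y^2 - 4*y - 32)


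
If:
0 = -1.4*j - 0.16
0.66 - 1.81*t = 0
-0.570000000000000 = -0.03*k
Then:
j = -0.11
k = 19.00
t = 0.36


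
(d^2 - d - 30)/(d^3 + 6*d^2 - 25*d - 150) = (d - 6)/(d^2 + d - 30)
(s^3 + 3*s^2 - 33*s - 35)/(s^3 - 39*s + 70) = (s + 1)/(s - 2)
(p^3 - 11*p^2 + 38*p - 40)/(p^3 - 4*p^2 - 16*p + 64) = (p^2 - 7*p + 10)/(p^2 - 16)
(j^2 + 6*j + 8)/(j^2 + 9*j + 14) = (j + 4)/(j + 7)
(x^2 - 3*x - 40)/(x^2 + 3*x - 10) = (x - 8)/(x - 2)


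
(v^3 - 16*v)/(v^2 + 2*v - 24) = v*(v + 4)/(v + 6)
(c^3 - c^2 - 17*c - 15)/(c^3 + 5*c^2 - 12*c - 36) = (c^3 - c^2 - 17*c - 15)/(c^3 + 5*c^2 - 12*c - 36)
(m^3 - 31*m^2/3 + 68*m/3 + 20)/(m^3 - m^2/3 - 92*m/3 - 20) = (m - 5)/(m + 5)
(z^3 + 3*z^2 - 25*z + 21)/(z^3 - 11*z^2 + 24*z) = (z^2 + 6*z - 7)/(z*(z - 8))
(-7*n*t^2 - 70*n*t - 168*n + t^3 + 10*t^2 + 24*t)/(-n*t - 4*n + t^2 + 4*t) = (-7*n*t - 42*n + t^2 + 6*t)/(-n + t)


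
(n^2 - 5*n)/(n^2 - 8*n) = (n - 5)/(n - 8)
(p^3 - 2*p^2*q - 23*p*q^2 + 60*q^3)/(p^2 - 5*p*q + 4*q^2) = (p^2 + 2*p*q - 15*q^2)/(p - q)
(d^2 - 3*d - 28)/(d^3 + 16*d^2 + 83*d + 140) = (d - 7)/(d^2 + 12*d + 35)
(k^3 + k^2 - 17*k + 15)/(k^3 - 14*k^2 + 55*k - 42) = (k^2 + 2*k - 15)/(k^2 - 13*k + 42)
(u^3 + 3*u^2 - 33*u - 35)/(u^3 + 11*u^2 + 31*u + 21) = (u - 5)/(u + 3)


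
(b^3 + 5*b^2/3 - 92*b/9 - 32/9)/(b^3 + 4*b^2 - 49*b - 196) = (9*b^2 - 21*b - 8)/(9*(b^2 - 49))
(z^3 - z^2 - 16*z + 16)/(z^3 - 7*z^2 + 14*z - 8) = (z + 4)/(z - 2)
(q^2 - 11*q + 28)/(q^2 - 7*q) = (q - 4)/q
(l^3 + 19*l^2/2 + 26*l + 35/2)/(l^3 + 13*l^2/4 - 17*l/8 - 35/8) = 4*(l + 5)/(4*l - 5)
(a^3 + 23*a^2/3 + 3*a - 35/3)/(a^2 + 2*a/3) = (3*a^3 + 23*a^2 + 9*a - 35)/(a*(3*a + 2))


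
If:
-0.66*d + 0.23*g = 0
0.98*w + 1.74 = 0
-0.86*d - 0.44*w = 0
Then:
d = 0.91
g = 2.61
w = -1.78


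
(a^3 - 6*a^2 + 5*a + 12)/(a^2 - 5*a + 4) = (a^2 - 2*a - 3)/(a - 1)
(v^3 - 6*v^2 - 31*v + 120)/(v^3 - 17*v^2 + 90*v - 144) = (v + 5)/(v - 6)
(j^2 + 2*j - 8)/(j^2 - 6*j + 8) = (j + 4)/(j - 4)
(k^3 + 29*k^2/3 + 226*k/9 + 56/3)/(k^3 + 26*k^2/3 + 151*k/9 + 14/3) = (3*k + 4)/(3*k + 1)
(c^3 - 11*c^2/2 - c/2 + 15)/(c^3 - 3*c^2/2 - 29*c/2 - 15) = (c - 2)/(c + 2)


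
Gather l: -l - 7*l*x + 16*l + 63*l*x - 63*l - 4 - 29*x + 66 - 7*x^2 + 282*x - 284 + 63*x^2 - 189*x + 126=l*(56*x - 48) + 56*x^2 + 64*x - 96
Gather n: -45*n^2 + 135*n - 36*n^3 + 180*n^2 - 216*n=-36*n^3 + 135*n^2 - 81*n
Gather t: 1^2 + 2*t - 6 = 2*t - 5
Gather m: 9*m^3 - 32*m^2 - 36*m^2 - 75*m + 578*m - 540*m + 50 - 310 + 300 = 9*m^3 - 68*m^2 - 37*m + 40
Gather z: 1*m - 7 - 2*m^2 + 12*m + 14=-2*m^2 + 13*m + 7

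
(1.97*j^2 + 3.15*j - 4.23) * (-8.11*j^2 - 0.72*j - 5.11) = -15.9767*j^4 - 26.9649*j^3 + 21.9706*j^2 - 13.0509*j + 21.6153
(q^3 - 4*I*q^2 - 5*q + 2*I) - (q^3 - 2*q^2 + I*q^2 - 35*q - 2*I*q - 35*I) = 2*q^2 - 5*I*q^2 + 30*q + 2*I*q + 37*I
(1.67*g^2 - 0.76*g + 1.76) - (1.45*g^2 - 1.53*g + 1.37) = 0.22*g^2 + 0.77*g + 0.39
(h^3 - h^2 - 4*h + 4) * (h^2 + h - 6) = h^5 - 11*h^3 + 6*h^2 + 28*h - 24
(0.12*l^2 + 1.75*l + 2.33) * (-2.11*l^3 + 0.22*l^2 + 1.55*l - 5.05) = -0.2532*l^5 - 3.6661*l^4 - 4.3453*l^3 + 2.6191*l^2 - 5.226*l - 11.7665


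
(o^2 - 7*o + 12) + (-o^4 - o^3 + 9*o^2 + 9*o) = -o^4 - o^3 + 10*o^2 + 2*o + 12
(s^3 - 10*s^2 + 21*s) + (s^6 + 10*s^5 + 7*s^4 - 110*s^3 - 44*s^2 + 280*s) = s^6 + 10*s^5 + 7*s^4 - 109*s^3 - 54*s^2 + 301*s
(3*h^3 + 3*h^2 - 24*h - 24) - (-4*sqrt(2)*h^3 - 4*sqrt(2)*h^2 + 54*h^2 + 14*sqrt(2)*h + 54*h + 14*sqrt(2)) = 3*h^3 + 4*sqrt(2)*h^3 - 51*h^2 + 4*sqrt(2)*h^2 - 78*h - 14*sqrt(2)*h - 24 - 14*sqrt(2)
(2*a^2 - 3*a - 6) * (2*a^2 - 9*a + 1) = 4*a^4 - 24*a^3 + 17*a^2 + 51*a - 6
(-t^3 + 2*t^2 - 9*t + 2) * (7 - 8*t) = 8*t^4 - 23*t^3 + 86*t^2 - 79*t + 14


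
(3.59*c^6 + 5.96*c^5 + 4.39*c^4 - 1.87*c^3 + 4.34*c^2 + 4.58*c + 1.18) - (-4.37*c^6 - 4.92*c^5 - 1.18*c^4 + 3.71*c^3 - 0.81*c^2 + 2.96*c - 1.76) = 7.96*c^6 + 10.88*c^5 + 5.57*c^4 - 5.58*c^3 + 5.15*c^2 + 1.62*c + 2.94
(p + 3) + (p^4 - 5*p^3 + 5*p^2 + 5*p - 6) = p^4 - 5*p^3 + 5*p^2 + 6*p - 3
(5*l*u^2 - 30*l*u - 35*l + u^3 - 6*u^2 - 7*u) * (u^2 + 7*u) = 5*l*u^4 + 5*l*u^3 - 245*l*u^2 - 245*l*u + u^5 + u^4 - 49*u^3 - 49*u^2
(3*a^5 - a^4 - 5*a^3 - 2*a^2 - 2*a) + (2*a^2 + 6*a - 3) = 3*a^5 - a^4 - 5*a^3 + 4*a - 3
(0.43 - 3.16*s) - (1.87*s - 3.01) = 3.44 - 5.03*s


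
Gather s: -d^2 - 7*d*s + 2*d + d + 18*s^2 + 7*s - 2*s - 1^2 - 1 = -d^2 + 3*d + 18*s^2 + s*(5 - 7*d) - 2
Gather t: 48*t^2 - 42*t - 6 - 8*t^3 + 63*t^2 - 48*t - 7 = -8*t^3 + 111*t^2 - 90*t - 13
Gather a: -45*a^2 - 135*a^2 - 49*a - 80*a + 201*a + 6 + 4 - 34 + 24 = -180*a^2 + 72*a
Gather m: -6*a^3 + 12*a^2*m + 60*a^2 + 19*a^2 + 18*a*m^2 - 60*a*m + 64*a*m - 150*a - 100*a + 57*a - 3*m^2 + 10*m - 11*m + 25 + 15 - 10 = -6*a^3 + 79*a^2 - 193*a + m^2*(18*a - 3) + m*(12*a^2 + 4*a - 1) + 30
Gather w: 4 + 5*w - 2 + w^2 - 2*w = w^2 + 3*w + 2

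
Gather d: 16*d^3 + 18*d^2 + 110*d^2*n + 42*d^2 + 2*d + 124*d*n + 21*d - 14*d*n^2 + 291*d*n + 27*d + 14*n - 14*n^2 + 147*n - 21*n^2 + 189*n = 16*d^3 + d^2*(110*n + 60) + d*(-14*n^2 + 415*n + 50) - 35*n^2 + 350*n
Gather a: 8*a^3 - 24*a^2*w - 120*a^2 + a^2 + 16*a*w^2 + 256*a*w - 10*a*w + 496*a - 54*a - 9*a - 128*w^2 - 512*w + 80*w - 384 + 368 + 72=8*a^3 + a^2*(-24*w - 119) + a*(16*w^2 + 246*w + 433) - 128*w^2 - 432*w + 56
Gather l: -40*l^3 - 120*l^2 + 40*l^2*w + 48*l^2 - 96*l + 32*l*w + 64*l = -40*l^3 + l^2*(40*w - 72) + l*(32*w - 32)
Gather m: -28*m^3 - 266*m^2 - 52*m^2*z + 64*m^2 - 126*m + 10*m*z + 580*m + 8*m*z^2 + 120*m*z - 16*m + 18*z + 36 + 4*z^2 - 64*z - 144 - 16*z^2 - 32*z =-28*m^3 + m^2*(-52*z - 202) + m*(8*z^2 + 130*z + 438) - 12*z^2 - 78*z - 108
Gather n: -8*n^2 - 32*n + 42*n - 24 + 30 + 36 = -8*n^2 + 10*n + 42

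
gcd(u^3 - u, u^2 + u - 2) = u - 1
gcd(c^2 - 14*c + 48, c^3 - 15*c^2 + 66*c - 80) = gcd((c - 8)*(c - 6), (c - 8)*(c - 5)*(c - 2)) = c - 8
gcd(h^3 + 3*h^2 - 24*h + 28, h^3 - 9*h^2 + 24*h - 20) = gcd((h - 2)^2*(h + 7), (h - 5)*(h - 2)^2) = h^2 - 4*h + 4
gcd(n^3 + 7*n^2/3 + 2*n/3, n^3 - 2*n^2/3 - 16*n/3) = n^2 + 2*n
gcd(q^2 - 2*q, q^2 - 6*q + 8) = q - 2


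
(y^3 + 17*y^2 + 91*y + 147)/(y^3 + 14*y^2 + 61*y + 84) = (y + 7)/(y + 4)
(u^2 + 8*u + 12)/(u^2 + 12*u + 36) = (u + 2)/(u + 6)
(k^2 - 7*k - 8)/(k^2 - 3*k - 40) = (k + 1)/(k + 5)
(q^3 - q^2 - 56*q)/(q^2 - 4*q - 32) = q*(q + 7)/(q + 4)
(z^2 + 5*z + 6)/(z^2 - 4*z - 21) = (z + 2)/(z - 7)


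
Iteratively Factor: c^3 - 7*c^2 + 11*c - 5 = (c - 1)*(c^2 - 6*c + 5) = (c - 5)*(c - 1)*(c - 1)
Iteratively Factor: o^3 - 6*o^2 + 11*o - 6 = (o - 3)*(o^2 - 3*o + 2) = (o - 3)*(o - 1)*(o - 2)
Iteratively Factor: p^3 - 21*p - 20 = (p - 5)*(p^2 + 5*p + 4) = (p - 5)*(p + 4)*(p + 1)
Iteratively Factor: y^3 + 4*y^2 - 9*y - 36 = (y + 3)*(y^2 + y - 12) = (y - 3)*(y + 3)*(y + 4)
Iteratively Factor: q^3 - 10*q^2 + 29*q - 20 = (q - 5)*(q^2 - 5*q + 4) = (q - 5)*(q - 1)*(q - 4)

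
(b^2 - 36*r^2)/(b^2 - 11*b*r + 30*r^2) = (-b - 6*r)/(-b + 5*r)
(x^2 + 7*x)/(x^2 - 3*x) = (x + 7)/(x - 3)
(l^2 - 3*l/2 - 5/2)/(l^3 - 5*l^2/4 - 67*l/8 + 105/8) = 4*(l + 1)/(4*l^2 + 5*l - 21)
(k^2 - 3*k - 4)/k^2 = 1 - 3/k - 4/k^2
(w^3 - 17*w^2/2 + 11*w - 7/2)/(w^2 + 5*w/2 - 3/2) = (w^2 - 8*w + 7)/(w + 3)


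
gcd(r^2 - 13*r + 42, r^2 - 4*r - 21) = r - 7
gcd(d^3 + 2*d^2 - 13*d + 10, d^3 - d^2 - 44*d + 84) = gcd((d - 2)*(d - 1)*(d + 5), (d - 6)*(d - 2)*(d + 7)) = d - 2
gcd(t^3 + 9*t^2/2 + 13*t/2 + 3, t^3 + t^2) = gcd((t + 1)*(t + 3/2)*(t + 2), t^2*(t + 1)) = t + 1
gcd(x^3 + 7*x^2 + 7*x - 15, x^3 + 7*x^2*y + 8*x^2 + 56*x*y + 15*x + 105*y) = x^2 + 8*x + 15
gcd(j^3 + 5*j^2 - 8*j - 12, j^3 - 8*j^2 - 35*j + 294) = j + 6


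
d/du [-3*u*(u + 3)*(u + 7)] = -9*u^2 - 60*u - 63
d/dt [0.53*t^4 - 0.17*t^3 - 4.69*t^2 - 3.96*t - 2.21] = 2.12*t^3 - 0.51*t^2 - 9.38*t - 3.96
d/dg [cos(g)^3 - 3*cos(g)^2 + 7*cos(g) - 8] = (-3*cos(g)^2 + 6*cos(g) - 7)*sin(g)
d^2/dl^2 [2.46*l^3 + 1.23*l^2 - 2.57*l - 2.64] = 14.76*l + 2.46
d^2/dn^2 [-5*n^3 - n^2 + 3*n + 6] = -30*n - 2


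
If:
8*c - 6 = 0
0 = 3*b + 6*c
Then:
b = -3/2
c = 3/4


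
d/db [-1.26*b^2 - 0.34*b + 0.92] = -2.52*b - 0.34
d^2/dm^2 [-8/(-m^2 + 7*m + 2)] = 16*(m^2 - 7*m - (2*m - 7)^2 - 2)/(-m^2 + 7*m + 2)^3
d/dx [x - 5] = 1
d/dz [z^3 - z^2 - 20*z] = 3*z^2 - 2*z - 20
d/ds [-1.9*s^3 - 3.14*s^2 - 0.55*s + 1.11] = -5.7*s^2 - 6.28*s - 0.55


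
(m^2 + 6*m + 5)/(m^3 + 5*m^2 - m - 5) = 1/(m - 1)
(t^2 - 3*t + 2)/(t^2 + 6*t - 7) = (t - 2)/(t + 7)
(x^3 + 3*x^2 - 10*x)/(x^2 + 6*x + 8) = x*(x^2 + 3*x - 10)/(x^2 + 6*x + 8)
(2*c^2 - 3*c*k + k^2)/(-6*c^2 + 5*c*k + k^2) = (-2*c + k)/(6*c + k)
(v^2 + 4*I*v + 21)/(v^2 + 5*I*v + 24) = (v + 7*I)/(v + 8*I)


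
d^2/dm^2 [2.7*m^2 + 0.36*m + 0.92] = 5.40000000000000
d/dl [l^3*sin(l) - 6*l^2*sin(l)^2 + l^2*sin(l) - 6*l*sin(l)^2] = l^3*cos(l) + 3*l^2*sin(l) - 6*l^2*sin(2*l) + l^2*cos(l) + 2*l*sin(l) + 6*sqrt(2)*l*cos(2*l + pi/4) - 6*l + 3*cos(2*l) - 3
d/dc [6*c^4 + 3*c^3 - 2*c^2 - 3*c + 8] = 24*c^3 + 9*c^2 - 4*c - 3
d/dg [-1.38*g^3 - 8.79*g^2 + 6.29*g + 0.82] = -4.14*g^2 - 17.58*g + 6.29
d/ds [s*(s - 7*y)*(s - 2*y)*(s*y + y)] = y*(4*s^3 - 27*s^2*y + 3*s^2 + 28*s*y^2 - 18*s*y + 14*y^2)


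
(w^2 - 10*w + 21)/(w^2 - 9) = (w - 7)/(w + 3)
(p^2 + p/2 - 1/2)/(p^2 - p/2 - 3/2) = (2*p - 1)/(2*p - 3)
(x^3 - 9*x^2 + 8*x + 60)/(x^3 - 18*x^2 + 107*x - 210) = (x + 2)/(x - 7)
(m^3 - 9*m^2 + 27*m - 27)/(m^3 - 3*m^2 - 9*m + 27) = (m - 3)/(m + 3)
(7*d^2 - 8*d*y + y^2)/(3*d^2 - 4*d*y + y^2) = (-7*d + y)/(-3*d + y)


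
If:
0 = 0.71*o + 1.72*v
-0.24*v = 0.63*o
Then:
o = 0.00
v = 0.00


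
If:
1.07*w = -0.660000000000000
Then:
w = -0.62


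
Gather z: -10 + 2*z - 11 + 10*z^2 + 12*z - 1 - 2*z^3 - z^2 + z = -2*z^3 + 9*z^2 + 15*z - 22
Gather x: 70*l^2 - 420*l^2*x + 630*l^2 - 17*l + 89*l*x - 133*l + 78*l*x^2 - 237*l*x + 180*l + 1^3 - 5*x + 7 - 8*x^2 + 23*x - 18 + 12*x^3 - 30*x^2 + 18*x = 700*l^2 + 30*l + 12*x^3 + x^2*(78*l - 38) + x*(-420*l^2 - 148*l + 36) - 10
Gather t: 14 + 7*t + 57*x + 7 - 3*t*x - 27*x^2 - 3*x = t*(7 - 3*x) - 27*x^2 + 54*x + 21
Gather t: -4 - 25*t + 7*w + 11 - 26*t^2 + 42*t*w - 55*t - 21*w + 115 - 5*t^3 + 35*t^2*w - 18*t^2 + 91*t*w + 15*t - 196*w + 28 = -5*t^3 + t^2*(35*w - 44) + t*(133*w - 65) - 210*w + 150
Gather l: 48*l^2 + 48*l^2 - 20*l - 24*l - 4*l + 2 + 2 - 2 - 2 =96*l^2 - 48*l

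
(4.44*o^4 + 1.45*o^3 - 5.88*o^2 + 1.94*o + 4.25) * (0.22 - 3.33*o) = -14.7852*o^5 - 3.8517*o^4 + 19.8994*o^3 - 7.7538*o^2 - 13.7257*o + 0.935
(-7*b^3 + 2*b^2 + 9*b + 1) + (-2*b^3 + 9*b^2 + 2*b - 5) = -9*b^3 + 11*b^2 + 11*b - 4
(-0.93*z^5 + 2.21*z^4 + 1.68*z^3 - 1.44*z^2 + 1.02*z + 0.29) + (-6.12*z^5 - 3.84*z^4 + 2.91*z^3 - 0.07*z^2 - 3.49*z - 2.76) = -7.05*z^5 - 1.63*z^4 + 4.59*z^3 - 1.51*z^2 - 2.47*z - 2.47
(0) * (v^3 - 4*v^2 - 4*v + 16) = 0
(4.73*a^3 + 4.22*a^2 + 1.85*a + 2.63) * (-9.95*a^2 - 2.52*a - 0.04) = -47.0635*a^5 - 53.9086*a^4 - 29.2311*a^3 - 30.9993*a^2 - 6.7016*a - 0.1052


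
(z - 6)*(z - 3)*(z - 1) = z^3 - 10*z^2 + 27*z - 18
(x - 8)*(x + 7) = x^2 - x - 56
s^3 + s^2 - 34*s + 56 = (s - 4)*(s - 2)*(s + 7)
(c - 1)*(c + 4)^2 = c^3 + 7*c^2 + 8*c - 16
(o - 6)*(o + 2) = o^2 - 4*o - 12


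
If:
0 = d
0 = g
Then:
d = 0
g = 0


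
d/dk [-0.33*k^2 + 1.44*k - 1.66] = 1.44 - 0.66*k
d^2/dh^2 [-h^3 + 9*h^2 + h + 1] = 18 - 6*h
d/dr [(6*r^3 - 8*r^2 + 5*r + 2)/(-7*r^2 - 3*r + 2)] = (-42*r^4 - 36*r^3 + 95*r^2 - 4*r + 16)/(49*r^4 + 42*r^3 - 19*r^2 - 12*r + 4)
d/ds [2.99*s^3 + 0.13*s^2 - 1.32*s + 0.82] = 8.97*s^2 + 0.26*s - 1.32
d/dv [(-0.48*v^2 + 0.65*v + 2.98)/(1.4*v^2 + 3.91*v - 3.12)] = (-2.7868*v^2 - 5.3488*v - 13.6798)/(1.96*v^4 + 10.948*v^3 + 6.5521*v^2 - 24.3984*v + 9.7344)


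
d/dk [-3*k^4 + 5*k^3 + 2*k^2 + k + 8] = -12*k^3 + 15*k^2 + 4*k + 1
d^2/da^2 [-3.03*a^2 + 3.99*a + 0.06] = -6.06000000000000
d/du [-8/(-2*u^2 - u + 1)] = 8*(-4*u - 1)/(2*u^2 + u - 1)^2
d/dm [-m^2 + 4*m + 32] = 4 - 2*m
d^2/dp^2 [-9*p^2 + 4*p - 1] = -18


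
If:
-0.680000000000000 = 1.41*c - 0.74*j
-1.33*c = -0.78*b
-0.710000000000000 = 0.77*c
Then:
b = -1.57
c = -0.92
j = -0.84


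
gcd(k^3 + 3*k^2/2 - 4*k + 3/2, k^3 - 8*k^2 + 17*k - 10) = k - 1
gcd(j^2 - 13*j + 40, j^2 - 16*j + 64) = j - 8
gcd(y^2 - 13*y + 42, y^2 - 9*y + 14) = y - 7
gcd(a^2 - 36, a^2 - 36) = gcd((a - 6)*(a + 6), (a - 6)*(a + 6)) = a^2 - 36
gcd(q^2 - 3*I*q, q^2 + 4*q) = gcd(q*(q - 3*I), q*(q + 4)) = q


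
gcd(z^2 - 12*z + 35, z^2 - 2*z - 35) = z - 7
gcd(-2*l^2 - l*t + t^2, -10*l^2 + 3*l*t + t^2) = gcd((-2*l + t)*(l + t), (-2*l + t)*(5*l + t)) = -2*l + t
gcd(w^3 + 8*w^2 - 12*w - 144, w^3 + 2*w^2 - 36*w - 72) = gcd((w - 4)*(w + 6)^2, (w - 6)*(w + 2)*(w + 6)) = w + 6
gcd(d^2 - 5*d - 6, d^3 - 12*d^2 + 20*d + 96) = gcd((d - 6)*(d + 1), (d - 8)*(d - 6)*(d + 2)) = d - 6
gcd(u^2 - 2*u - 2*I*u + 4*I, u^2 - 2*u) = u - 2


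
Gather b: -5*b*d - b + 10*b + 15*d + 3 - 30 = b*(9 - 5*d) + 15*d - 27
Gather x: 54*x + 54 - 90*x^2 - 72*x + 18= -90*x^2 - 18*x + 72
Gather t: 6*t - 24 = 6*t - 24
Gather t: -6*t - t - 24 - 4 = -7*t - 28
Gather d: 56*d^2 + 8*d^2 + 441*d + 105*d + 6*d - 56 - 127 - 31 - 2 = 64*d^2 + 552*d - 216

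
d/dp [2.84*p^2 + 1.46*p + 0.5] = 5.68*p + 1.46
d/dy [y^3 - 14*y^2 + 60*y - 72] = 3*y^2 - 28*y + 60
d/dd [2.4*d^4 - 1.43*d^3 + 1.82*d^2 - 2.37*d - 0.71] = 9.6*d^3 - 4.29*d^2 + 3.64*d - 2.37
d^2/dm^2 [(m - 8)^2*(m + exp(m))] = m^2*exp(m) - 12*m*exp(m) + 6*m + 34*exp(m) - 32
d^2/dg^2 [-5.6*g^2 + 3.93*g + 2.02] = -11.2000000000000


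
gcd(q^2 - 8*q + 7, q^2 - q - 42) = q - 7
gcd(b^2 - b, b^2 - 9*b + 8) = b - 1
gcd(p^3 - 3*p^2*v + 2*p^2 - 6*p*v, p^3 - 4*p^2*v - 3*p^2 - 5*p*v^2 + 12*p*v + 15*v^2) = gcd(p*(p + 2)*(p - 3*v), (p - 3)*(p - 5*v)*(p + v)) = 1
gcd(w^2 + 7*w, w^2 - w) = w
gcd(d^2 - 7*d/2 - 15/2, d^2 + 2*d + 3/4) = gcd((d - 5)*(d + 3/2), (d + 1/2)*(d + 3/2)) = d + 3/2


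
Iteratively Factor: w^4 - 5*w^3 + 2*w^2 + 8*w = (w - 4)*(w^3 - w^2 - 2*w) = (w - 4)*(w + 1)*(w^2 - 2*w) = (w - 4)*(w - 2)*(w + 1)*(w)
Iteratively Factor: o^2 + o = (o)*(o + 1)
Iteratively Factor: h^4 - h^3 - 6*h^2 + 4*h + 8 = (h - 2)*(h^3 + h^2 - 4*h - 4) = (h - 2)*(h + 1)*(h^2 - 4) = (h - 2)*(h + 1)*(h + 2)*(h - 2)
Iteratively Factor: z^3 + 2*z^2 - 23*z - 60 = (z + 3)*(z^2 - z - 20) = (z - 5)*(z + 3)*(z + 4)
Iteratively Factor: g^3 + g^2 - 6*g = (g - 2)*(g^2 + 3*g) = g*(g - 2)*(g + 3)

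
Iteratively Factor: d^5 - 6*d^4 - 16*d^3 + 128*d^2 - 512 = (d + 2)*(d^4 - 8*d^3 + 128*d - 256) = (d - 4)*(d + 2)*(d^3 - 4*d^2 - 16*d + 64) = (d - 4)*(d + 2)*(d + 4)*(d^2 - 8*d + 16) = (d - 4)^2*(d + 2)*(d + 4)*(d - 4)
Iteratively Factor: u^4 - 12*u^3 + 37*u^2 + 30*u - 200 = (u - 4)*(u^3 - 8*u^2 + 5*u + 50) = (u - 5)*(u - 4)*(u^2 - 3*u - 10) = (u - 5)^2*(u - 4)*(u + 2)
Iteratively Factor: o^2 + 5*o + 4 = (o + 4)*(o + 1)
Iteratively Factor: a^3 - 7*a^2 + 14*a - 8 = (a - 2)*(a^2 - 5*a + 4) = (a - 2)*(a - 1)*(a - 4)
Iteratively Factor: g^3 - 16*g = (g)*(g^2 - 16) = g*(g + 4)*(g - 4)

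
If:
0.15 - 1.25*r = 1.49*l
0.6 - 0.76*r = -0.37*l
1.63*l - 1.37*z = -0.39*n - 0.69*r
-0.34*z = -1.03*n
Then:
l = -0.40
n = -0.06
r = 0.60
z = -0.19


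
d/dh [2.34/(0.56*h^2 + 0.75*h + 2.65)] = (-2.6208*h - 1.755)/(0.56*h^2 + 0.75*h + 2.65)^2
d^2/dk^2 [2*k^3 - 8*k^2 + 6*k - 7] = 12*k - 16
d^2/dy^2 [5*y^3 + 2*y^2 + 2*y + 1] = 30*y + 4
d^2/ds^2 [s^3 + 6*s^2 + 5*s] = 6*s + 12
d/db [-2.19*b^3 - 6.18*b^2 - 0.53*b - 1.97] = -6.57*b^2 - 12.36*b - 0.53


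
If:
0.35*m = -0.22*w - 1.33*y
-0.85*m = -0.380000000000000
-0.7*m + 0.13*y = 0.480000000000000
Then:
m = 0.45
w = -37.59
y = 6.10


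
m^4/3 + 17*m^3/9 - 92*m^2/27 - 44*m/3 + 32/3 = (m/3 + 1)*(m - 8/3)*(m - 2/3)*(m + 6)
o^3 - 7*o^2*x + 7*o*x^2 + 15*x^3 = (o - 5*x)*(o - 3*x)*(o + x)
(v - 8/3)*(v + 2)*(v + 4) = v^3 + 10*v^2/3 - 8*v - 64/3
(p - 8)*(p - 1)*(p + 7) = p^3 - 2*p^2 - 55*p + 56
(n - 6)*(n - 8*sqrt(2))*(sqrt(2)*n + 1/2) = sqrt(2)*n^3 - 31*n^2/2 - 6*sqrt(2)*n^2 - 4*sqrt(2)*n + 93*n + 24*sqrt(2)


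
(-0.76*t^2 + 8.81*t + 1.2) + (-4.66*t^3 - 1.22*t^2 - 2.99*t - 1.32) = -4.66*t^3 - 1.98*t^2 + 5.82*t - 0.12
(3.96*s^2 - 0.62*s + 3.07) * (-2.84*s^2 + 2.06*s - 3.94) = -11.2464*s^4 + 9.9184*s^3 - 25.5984*s^2 + 8.767*s - 12.0958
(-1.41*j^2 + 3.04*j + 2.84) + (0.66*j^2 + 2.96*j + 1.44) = -0.75*j^2 + 6.0*j + 4.28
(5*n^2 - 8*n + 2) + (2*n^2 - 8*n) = 7*n^2 - 16*n + 2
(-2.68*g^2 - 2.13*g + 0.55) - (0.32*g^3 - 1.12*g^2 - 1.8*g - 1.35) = -0.32*g^3 - 1.56*g^2 - 0.33*g + 1.9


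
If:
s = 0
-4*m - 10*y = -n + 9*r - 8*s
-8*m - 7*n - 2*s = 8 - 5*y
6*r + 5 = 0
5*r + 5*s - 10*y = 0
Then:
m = 859/432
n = -401/108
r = -5/6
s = 0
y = -5/12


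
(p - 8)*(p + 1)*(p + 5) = p^3 - 2*p^2 - 43*p - 40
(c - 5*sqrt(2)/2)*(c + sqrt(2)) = c^2 - 3*sqrt(2)*c/2 - 5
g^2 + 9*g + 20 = (g + 4)*(g + 5)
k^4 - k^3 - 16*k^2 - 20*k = k*(k - 5)*(k + 2)^2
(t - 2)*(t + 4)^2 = t^3 + 6*t^2 - 32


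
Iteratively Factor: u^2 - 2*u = (u - 2)*(u)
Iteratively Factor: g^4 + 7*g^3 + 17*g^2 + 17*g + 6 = (g + 3)*(g^3 + 4*g^2 + 5*g + 2) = (g + 1)*(g + 3)*(g^2 + 3*g + 2) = (g + 1)*(g + 2)*(g + 3)*(g + 1)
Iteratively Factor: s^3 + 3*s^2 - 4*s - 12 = (s - 2)*(s^2 + 5*s + 6) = (s - 2)*(s + 3)*(s + 2)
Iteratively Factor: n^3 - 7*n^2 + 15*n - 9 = (n - 1)*(n^2 - 6*n + 9) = (n - 3)*(n - 1)*(n - 3)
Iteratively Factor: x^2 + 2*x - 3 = (x - 1)*(x + 3)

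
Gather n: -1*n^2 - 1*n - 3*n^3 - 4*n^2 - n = -3*n^3 - 5*n^2 - 2*n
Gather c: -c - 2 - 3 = -c - 5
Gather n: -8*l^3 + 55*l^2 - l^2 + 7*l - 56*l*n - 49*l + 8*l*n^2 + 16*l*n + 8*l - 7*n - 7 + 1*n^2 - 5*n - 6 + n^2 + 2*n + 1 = -8*l^3 + 54*l^2 - 34*l + n^2*(8*l + 2) + n*(-40*l - 10) - 12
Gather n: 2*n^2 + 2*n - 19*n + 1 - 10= 2*n^2 - 17*n - 9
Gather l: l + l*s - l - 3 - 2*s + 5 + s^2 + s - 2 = l*s + s^2 - s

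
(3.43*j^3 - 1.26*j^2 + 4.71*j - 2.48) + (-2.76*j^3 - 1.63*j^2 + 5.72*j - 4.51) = 0.67*j^3 - 2.89*j^2 + 10.43*j - 6.99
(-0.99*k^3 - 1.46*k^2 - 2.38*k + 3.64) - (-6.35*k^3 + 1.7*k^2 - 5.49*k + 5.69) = 5.36*k^3 - 3.16*k^2 + 3.11*k - 2.05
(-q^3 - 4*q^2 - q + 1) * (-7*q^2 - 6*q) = 7*q^5 + 34*q^4 + 31*q^3 - q^2 - 6*q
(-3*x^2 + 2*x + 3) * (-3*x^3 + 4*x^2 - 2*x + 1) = 9*x^5 - 18*x^4 + 5*x^3 + 5*x^2 - 4*x + 3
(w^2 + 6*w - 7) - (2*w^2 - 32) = -w^2 + 6*w + 25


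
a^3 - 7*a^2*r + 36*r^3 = (a - 6*r)*(a - 3*r)*(a + 2*r)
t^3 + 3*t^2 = t^2*(t + 3)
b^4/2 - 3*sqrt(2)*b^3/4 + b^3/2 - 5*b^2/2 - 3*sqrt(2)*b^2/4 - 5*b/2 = b*(b/2 + 1/2)*(b - 5*sqrt(2)/2)*(b + sqrt(2))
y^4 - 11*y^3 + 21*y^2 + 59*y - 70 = (y - 7)*(y - 5)*(y - 1)*(y + 2)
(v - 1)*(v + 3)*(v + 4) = v^3 + 6*v^2 + 5*v - 12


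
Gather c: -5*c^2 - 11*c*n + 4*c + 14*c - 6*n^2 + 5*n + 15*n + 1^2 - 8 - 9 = -5*c^2 + c*(18 - 11*n) - 6*n^2 + 20*n - 16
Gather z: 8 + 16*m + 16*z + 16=16*m + 16*z + 24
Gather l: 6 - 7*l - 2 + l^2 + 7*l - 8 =l^2 - 4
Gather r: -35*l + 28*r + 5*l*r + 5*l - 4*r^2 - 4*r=-30*l - 4*r^2 + r*(5*l + 24)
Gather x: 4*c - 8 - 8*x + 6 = 4*c - 8*x - 2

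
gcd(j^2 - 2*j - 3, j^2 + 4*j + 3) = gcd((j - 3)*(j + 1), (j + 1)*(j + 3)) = j + 1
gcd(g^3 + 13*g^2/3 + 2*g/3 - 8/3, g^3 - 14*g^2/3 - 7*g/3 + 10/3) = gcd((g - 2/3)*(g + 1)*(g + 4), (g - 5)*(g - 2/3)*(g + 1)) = g^2 + g/3 - 2/3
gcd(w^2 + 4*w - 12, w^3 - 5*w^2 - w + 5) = 1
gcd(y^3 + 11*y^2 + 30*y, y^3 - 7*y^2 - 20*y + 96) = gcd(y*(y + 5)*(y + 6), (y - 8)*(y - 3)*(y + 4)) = 1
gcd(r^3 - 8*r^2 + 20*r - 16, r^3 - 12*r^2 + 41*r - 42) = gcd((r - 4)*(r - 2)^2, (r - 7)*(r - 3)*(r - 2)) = r - 2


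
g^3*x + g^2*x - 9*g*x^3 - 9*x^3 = (g - 3*x)*(g + 3*x)*(g*x + x)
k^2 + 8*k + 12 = (k + 2)*(k + 6)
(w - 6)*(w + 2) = w^2 - 4*w - 12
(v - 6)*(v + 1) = v^2 - 5*v - 6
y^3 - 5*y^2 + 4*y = y*(y - 4)*(y - 1)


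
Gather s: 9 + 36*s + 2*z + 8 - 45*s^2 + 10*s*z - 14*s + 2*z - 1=-45*s^2 + s*(10*z + 22) + 4*z + 16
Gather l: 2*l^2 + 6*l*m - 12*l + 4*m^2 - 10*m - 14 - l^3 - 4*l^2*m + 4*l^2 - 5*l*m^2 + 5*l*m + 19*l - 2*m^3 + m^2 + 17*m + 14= -l^3 + l^2*(6 - 4*m) + l*(-5*m^2 + 11*m + 7) - 2*m^3 + 5*m^2 + 7*m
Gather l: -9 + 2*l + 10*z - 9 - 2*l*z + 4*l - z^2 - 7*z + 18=l*(6 - 2*z) - z^2 + 3*z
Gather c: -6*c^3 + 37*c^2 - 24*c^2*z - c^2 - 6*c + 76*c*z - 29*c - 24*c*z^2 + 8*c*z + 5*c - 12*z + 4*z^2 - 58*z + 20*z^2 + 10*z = -6*c^3 + c^2*(36 - 24*z) + c*(-24*z^2 + 84*z - 30) + 24*z^2 - 60*z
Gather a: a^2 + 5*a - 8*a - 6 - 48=a^2 - 3*a - 54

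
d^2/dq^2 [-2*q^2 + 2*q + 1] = -4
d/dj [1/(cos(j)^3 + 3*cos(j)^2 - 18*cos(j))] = 3*(sin(j) - 6*sin(j)/cos(j)^2 + 2*tan(j))/((cos(j) - 3)^2*(cos(j) + 6)^2)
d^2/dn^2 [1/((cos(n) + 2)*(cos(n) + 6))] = 2*(-2*sin(n)^4 + 9*sin(n)^2 + 63*cos(n) - 3*cos(3*n) + 45)/((cos(n) + 2)^3*(cos(n) + 6)^3)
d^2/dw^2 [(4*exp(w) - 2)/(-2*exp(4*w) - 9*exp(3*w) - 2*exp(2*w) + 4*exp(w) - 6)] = (-144*exp(8*w) - 664*exp(7*w) - 500*exp(6*w) + 1050*exp(5*w) + 876*exp(4*w) + 2280*exp(3*w) - 732*exp(2*w) - 160*exp(w) - 96)*exp(w)/(8*exp(12*w) + 108*exp(11*w) + 510*exp(10*w) + 897*exp(9*w) + 150*exp(8*w) - 312*exp(7*w) + 1274*exp(6*w) + 744*exp(5*w) - 912*exp(4*w) + 620*exp(3*w) + 504*exp(2*w) - 432*exp(w) + 216)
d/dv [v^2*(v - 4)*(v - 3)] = v*(4*v^2 - 21*v + 24)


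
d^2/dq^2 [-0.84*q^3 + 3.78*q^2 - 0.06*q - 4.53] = 7.56 - 5.04*q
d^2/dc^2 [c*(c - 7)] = 2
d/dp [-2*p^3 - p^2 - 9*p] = -6*p^2 - 2*p - 9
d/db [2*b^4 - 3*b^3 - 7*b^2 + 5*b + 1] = 8*b^3 - 9*b^2 - 14*b + 5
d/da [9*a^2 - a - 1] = 18*a - 1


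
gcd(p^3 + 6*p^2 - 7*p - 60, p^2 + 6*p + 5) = p + 5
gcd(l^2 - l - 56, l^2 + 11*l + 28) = l + 7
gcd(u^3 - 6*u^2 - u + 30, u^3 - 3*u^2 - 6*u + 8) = u + 2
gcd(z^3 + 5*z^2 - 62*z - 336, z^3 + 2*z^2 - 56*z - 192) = z^2 - 2*z - 48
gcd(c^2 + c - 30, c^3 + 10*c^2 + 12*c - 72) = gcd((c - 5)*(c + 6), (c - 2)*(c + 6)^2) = c + 6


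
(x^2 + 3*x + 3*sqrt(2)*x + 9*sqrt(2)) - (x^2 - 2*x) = 3*sqrt(2)*x + 5*x + 9*sqrt(2)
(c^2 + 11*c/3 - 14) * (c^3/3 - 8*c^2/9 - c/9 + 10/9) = c^5/3 + c^4/3 - 217*c^3/27 + 355*c^2/27 + 152*c/27 - 140/9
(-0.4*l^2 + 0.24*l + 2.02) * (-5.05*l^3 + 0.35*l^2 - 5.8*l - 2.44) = 2.02*l^5 - 1.352*l^4 - 7.797*l^3 + 0.291*l^2 - 12.3016*l - 4.9288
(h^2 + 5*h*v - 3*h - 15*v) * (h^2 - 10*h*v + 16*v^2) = h^4 - 5*h^3*v - 3*h^3 - 34*h^2*v^2 + 15*h^2*v + 80*h*v^3 + 102*h*v^2 - 240*v^3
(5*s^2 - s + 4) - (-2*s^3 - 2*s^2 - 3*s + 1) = 2*s^3 + 7*s^2 + 2*s + 3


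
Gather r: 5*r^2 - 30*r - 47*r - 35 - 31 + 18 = 5*r^2 - 77*r - 48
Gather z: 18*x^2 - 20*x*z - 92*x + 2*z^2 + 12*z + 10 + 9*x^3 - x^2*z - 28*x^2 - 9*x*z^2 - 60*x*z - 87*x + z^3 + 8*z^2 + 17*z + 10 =9*x^3 - 10*x^2 - 179*x + z^3 + z^2*(10 - 9*x) + z*(-x^2 - 80*x + 29) + 20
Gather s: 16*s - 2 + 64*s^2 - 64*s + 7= 64*s^2 - 48*s + 5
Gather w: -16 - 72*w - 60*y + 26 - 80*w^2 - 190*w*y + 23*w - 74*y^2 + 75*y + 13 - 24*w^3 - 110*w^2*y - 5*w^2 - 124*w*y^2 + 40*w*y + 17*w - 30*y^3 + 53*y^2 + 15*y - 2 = -24*w^3 + w^2*(-110*y - 85) + w*(-124*y^2 - 150*y - 32) - 30*y^3 - 21*y^2 + 30*y + 21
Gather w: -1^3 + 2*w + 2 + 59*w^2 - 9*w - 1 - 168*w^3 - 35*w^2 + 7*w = -168*w^3 + 24*w^2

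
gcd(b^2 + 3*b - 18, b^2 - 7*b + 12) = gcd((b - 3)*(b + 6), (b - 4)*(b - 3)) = b - 3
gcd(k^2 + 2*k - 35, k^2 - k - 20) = k - 5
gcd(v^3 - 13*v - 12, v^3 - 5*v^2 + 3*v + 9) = v + 1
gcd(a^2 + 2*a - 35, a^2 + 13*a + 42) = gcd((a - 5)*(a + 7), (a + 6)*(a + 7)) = a + 7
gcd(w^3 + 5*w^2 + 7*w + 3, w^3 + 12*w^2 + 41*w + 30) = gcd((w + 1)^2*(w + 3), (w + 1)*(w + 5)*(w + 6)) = w + 1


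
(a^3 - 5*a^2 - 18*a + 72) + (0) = a^3 - 5*a^2 - 18*a + 72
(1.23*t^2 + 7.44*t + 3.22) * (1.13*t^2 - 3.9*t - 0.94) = 1.3899*t^4 + 3.6102*t^3 - 26.5336*t^2 - 19.5516*t - 3.0268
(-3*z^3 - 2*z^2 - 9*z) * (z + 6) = -3*z^4 - 20*z^3 - 21*z^2 - 54*z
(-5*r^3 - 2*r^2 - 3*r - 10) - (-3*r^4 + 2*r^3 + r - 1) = 3*r^4 - 7*r^3 - 2*r^2 - 4*r - 9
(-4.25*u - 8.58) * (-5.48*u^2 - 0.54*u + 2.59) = 23.29*u^3 + 49.3134*u^2 - 6.3743*u - 22.2222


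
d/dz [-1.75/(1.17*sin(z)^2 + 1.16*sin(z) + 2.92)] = (4.095*sin(z) + 2.03)*cos(z)/(1.17*sin(z)^2 + 1.16*sin(z) + 2.92)^2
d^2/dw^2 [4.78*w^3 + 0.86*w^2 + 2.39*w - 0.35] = 28.68*w + 1.72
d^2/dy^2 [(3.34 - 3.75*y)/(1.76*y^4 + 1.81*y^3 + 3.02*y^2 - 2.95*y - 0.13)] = (-139.392*y^7 + 15.7836800000001*y^6 + 125.89287*y^5 + 211.046412*y^4 + 97.1393579999999*y^3 + 74.3510400000001*y^2 - 182.654448*y + 63.631518)/(5.451776*y^12 + 16.819968*y^11 + 45.362064*y^10 + 36.239053*y^9 + 20.243994*y^8 - 76.033521*y^7 - 28.682467*y^6 - 33.674841*y^5 + 79.541736*y^4 - 18.631588*y^3 - 3.240861*y^2 - 0.149565*y - 0.002197)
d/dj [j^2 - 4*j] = 2*j - 4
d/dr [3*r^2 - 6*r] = 6*r - 6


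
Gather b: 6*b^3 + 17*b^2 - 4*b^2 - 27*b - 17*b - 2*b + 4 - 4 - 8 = 6*b^3 + 13*b^2 - 46*b - 8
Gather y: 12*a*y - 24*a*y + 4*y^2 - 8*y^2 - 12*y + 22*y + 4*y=-4*y^2 + y*(14 - 12*a)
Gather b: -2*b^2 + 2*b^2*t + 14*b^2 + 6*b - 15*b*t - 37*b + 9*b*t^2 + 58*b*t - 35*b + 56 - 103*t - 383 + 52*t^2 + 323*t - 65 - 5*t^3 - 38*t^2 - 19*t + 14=b^2*(2*t + 12) + b*(9*t^2 + 43*t - 66) - 5*t^3 + 14*t^2 + 201*t - 378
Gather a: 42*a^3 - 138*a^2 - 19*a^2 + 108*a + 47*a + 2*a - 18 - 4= 42*a^3 - 157*a^2 + 157*a - 22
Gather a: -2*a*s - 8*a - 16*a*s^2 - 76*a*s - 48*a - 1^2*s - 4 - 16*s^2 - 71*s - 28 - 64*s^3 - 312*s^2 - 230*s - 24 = a*(-16*s^2 - 78*s - 56) - 64*s^3 - 328*s^2 - 302*s - 56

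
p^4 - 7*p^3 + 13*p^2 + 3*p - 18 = (p - 3)^2*(p - 2)*(p + 1)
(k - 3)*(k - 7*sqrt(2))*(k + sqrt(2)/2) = k^3 - 13*sqrt(2)*k^2/2 - 3*k^2 - 7*k + 39*sqrt(2)*k/2 + 21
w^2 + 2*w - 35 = (w - 5)*(w + 7)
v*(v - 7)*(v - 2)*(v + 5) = v^4 - 4*v^3 - 31*v^2 + 70*v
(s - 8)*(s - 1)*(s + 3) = s^3 - 6*s^2 - 19*s + 24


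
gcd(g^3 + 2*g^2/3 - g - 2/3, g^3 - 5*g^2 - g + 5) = g^2 - 1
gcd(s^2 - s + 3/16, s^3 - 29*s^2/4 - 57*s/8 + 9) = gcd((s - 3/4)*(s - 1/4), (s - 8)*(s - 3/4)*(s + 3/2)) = s - 3/4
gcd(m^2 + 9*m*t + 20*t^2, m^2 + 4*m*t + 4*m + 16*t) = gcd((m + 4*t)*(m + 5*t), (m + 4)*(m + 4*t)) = m + 4*t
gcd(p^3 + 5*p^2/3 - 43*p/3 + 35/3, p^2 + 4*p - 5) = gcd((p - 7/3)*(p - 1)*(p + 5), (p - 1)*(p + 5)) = p^2 + 4*p - 5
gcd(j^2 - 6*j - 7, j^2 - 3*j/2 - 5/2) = j + 1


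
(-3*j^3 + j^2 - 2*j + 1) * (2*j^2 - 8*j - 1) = -6*j^5 + 26*j^4 - 9*j^3 + 17*j^2 - 6*j - 1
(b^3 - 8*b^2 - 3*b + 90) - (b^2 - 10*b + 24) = b^3 - 9*b^2 + 7*b + 66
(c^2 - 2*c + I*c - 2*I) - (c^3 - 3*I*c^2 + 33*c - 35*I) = -c^3 + c^2 + 3*I*c^2 - 35*c + I*c + 33*I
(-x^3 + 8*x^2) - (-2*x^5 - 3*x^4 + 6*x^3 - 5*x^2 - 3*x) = 2*x^5 + 3*x^4 - 7*x^3 + 13*x^2 + 3*x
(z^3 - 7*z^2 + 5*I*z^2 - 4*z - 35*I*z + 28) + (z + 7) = z^3 - 7*z^2 + 5*I*z^2 - 3*z - 35*I*z + 35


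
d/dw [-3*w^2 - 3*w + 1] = -6*w - 3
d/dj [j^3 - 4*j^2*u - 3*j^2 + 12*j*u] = 3*j^2 - 8*j*u - 6*j + 12*u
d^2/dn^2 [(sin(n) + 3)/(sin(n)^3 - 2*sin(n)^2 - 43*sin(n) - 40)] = (-4*sin(n)^6 - 17*sin(n)^5 - 87*sin(n)^4 - 113*sin(n)^3 - 1263*sin(n)^2 - 1826*sin(n) + 7174)/((sin(n) - 8)^3*(sin(n) + 1)^2*(sin(n) + 5)^3)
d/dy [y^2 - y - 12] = 2*y - 1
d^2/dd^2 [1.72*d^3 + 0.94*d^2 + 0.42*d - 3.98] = 10.32*d + 1.88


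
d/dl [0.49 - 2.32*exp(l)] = -2.32*exp(l)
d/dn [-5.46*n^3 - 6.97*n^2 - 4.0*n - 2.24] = -16.38*n^2 - 13.94*n - 4.0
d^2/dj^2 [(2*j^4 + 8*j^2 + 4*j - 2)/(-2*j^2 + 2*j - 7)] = 8*(-2*j^6 + 6*j^5 - 27*j^4 + 44*j^3 - 57*j^2 + 36*j - 117)/(8*j^6 - 24*j^5 + 108*j^4 - 176*j^3 + 378*j^2 - 294*j + 343)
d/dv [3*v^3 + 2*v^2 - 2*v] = 9*v^2 + 4*v - 2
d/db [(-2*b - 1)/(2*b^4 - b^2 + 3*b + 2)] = (-4*b^4 + 2*b^2 - 6*b + (2*b + 1)*(8*b^3 - 2*b + 3) - 4)/(2*b^4 - b^2 + 3*b + 2)^2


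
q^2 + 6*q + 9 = (q + 3)^2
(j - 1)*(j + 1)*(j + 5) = j^3 + 5*j^2 - j - 5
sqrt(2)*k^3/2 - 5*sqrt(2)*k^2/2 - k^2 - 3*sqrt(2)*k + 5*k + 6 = (k - 6)*(k - sqrt(2))*(sqrt(2)*k/2 + sqrt(2)/2)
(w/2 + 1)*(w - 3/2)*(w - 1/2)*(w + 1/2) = w^4/2 + w^3/4 - 13*w^2/8 - w/16 + 3/8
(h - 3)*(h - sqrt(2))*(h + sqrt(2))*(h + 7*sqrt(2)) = h^4 - 3*h^3 + 7*sqrt(2)*h^3 - 21*sqrt(2)*h^2 - 2*h^2 - 14*sqrt(2)*h + 6*h + 42*sqrt(2)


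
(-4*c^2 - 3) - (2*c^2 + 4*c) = -6*c^2 - 4*c - 3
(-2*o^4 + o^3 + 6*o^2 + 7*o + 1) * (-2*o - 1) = 4*o^5 - 13*o^3 - 20*o^2 - 9*o - 1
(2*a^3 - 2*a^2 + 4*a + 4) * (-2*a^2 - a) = -4*a^5 + 2*a^4 - 6*a^3 - 12*a^2 - 4*a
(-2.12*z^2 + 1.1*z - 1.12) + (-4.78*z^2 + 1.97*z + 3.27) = -6.9*z^2 + 3.07*z + 2.15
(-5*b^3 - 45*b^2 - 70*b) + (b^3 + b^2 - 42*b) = -4*b^3 - 44*b^2 - 112*b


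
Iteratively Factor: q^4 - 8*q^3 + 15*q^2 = (q)*(q^3 - 8*q^2 + 15*q) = q*(q - 3)*(q^2 - 5*q) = q^2*(q - 3)*(q - 5)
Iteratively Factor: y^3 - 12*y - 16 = (y + 2)*(y^2 - 2*y - 8) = (y + 2)^2*(y - 4)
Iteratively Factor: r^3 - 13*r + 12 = (r - 1)*(r^2 + r - 12) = (r - 1)*(r + 4)*(r - 3)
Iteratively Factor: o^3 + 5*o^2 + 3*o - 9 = (o + 3)*(o^2 + 2*o - 3) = (o - 1)*(o + 3)*(o + 3)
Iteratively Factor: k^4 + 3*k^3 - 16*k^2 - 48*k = (k + 3)*(k^3 - 16*k) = (k - 4)*(k + 3)*(k^2 + 4*k) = (k - 4)*(k + 3)*(k + 4)*(k)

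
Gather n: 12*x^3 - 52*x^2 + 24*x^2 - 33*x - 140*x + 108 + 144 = 12*x^3 - 28*x^2 - 173*x + 252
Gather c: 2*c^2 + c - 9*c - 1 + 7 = 2*c^2 - 8*c + 6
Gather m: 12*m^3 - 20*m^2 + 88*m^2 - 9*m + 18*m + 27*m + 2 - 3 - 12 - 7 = 12*m^3 + 68*m^2 + 36*m - 20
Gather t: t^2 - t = t^2 - t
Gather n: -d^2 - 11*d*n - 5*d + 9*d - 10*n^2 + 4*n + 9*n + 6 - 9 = -d^2 + 4*d - 10*n^2 + n*(13 - 11*d) - 3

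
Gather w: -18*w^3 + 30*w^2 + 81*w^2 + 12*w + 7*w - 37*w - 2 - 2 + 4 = -18*w^3 + 111*w^2 - 18*w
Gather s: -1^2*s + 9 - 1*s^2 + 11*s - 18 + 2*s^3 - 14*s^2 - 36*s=2*s^3 - 15*s^2 - 26*s - 9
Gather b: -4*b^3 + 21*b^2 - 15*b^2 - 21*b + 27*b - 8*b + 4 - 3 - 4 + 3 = -4*b^3 + 6*b^2 - 2*b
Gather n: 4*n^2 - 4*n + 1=4*n^2 - 4*n + 1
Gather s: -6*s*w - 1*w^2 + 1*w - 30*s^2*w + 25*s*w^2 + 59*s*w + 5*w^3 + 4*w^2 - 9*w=-30*s^2*w + s*(25*w^2 + 53*w) + 5*w^3 + 3*w^2 - 8*w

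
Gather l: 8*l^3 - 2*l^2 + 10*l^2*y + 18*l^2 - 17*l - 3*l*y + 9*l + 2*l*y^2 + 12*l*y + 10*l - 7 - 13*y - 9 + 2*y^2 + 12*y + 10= 8*l^3 + l^2*(10*y + 16) + l*(2*y^2 + 9*y + 2) + 2*y^2 - y - 6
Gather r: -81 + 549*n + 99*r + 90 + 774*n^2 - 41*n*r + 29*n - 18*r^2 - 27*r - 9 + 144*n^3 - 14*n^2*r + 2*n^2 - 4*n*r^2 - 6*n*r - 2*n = 144*n^3 + 776*n^2 + 576*n + r^2*(-4*n - 18) + r*(-14*n^2 - 47*n + 72)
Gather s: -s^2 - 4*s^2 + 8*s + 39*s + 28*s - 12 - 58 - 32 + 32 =-5*s^2 + 75*s - 70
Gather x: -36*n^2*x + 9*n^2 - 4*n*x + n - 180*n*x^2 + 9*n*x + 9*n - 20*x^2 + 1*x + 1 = 9*n^2 + 10*n + x^2*(-180*n - 20) + x*(-36*n^2 + 5*n + 1) + 1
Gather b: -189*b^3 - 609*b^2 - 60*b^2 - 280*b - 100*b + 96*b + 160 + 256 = -189*b^3 - 669*b^2 - 284*b + 416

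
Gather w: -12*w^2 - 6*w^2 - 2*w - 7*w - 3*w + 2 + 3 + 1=-18*w^2 - 12*w + 6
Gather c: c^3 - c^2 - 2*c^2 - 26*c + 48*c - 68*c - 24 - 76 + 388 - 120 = c^3 - 3*c^2 - 46*c + 168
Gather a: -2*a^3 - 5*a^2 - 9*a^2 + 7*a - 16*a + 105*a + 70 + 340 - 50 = -2*a^3 - 14*a^2 + 96*a + 360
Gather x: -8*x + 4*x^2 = 4*x^2 - 8*x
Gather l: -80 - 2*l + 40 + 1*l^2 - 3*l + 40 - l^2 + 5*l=0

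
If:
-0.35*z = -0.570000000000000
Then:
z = 1.63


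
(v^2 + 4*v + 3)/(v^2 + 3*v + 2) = (v + 3)/(v + 2)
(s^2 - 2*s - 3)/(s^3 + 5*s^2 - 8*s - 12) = (s - 3)/(s^2 + 4*s - 12)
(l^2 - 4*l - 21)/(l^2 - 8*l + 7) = (l + 3)/(l - 1)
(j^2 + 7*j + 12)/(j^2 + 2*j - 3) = (j + 4)/(j - 1)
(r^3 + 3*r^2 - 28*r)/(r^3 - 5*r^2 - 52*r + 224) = r/(r - 8)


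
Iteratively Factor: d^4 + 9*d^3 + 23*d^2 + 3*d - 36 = (d + 3)*(d^3 + 6*d^2 + 5*d - 12) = (d - 1)*(d + 3)*(d^2 + 7*d + 12) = (d - 1)*(d + 3)*(d + 4)*(d + 3)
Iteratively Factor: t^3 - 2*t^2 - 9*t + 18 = (t - 3)*(t^2 + t - 6) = (t - 3)*(t - 2)*(t + 3)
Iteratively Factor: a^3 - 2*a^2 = (a)*(a^2 - 2*a) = a^2*(a - 2)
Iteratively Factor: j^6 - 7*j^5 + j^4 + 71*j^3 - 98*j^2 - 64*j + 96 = (j + 3)*(j^5 - 10*j^4 + 31*j^3 - 22*j^2 - 32*j + 32) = (j - 1)*(j + 3)*(j^4 - 9*j^3 + 22*j^2 - 32) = (j - 1)*(j + 1)*(j + 3)*(j^3 - 10*j^2 + 32*j - 32) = (j - 4)*(j - 1)*(j + 1)*(j + 3)*(j^2 - 6*j + 8) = (j - 4)*(j - 2)*(j - 1)*(j + 1)*(j + 3)*(j - 4)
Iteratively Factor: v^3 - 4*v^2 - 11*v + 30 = (v + 3)*(v^2 - 7*v + 10) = (v - 2)*(v + 3)*(v - 5)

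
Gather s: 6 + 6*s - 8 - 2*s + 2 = 4*s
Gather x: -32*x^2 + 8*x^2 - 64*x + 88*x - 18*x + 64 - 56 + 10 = -24*x^2 + 6*x + 18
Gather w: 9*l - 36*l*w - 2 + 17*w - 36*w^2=9*l - 36*w^2 + w*(17 - 36*l) - 2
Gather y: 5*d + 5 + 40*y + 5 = 5*d + 40*y + 10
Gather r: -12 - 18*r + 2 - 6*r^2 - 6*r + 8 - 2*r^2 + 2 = -8*r^2 - 24*r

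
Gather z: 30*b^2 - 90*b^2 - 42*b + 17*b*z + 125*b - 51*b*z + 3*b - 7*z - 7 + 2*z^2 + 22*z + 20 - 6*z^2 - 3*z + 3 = -60*b^2 + 86*b - 4*z^2 + z*(12 - 34*b) + 16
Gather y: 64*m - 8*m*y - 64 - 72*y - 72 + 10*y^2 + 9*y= 64*m + 10*y^2 + y*(-8*m - 63) - 136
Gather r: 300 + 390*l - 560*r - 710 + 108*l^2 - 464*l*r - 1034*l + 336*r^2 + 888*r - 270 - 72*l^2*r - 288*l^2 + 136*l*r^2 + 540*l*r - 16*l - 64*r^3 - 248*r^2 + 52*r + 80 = -180*l^2 - 660*l - 64*r^3 + r^2*(136*l + 88) + r*(-72*l^2 + 76*l + 380) - 600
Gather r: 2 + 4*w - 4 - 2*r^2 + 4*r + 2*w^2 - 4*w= -2*r^2 + 4*r + 2*w^2 - 2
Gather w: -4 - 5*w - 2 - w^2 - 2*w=-w^2 - 7*w - 6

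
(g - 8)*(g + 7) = g^2 - g - 56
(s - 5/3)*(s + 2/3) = s^2 - s - 10/9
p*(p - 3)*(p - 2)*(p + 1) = p^4 - 4*p^3 + p^2 + 6*p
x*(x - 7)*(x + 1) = x^3 - 6*x^2 - 7*x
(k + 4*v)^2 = k^2 + 8*k*v + 16*v^2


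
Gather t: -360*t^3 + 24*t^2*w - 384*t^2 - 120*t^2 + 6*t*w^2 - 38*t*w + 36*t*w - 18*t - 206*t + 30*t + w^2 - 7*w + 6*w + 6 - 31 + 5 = -360*t^3 + t^2*(24*w - 504) + t*(6*w^2 - 2*w - 194) + w^2 - w - 20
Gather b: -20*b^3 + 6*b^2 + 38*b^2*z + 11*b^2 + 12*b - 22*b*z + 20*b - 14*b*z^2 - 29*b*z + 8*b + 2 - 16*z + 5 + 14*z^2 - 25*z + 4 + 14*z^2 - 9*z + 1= -20*b^3 + b^2*(38*z + 17) + b*(-14*z^2 - 51*z + 40) + 28*z^2 - 50*z + 12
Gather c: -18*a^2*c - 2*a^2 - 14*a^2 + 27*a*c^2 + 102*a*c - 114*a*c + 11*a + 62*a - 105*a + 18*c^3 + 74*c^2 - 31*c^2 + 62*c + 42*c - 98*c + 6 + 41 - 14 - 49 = -16*a^2 - 32*a + 18*c^3 + c^2*(27*a + 43) + c*(-18*a^2 - 12*a + 6) - 16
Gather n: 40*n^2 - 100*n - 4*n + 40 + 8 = 40*n^2 - 104*n + 48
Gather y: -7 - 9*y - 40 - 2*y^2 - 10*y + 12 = -2*y^2 - 19*y - 35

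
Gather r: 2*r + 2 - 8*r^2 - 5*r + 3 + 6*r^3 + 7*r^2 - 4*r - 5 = 6*r^3 - r^2 - 7*r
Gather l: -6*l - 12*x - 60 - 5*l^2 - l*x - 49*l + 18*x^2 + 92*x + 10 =-5*l^2 + l*(-x - 55) + 18*x^2 + 80*x - 50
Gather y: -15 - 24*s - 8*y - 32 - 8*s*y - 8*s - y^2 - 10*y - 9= -32*s - y^2 + y*(-8*s - 18) - 56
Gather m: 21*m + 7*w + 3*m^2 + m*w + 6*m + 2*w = 3*m^2 + m*(w + 27) + 9*w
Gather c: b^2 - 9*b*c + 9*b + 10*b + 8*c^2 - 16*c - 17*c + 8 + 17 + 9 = b^2 + 19*b + 8*c^2 + c*(-9*b - 33) + 34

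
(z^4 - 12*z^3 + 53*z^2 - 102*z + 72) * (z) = z^5 - 12*z^4 + 53*z^3 - 102*z^2 + 72*z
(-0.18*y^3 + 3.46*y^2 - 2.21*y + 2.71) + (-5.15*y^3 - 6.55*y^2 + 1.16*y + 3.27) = -5.33*y^3 - 3.09*y^2 - 1.05*y + 5.98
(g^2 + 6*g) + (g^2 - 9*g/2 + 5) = 2*g^2 + 3*g/2 + 5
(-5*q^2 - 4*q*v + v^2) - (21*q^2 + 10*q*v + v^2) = -26*q^2 - 14*q*v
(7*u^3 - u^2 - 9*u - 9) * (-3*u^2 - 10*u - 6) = -21*u^5 - 67*u^4 - 5*u^3 + 123*u^2 + 144*u + 54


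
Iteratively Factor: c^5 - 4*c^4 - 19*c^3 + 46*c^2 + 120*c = (c)*(c^4 - 4*c^3 - 19*c^2 + 46*c + 120) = c*(c + 3)*(c^3 - 7*c^2 + 2*c + 40) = c*(c - 5)*(c + 3)*(c^2 - 2*c - 8) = c*(c - 5)*(c - 4)*(c + 3)*(c + 2)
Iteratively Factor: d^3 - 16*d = (d)*(d^2 - 16) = d*(d - 4)*(d + 4)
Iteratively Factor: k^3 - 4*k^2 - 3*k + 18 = (k - 3)*(k^2 - k - 6) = (k - 3)*(k + 2)*(k - 3)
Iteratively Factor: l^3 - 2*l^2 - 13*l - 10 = (l - 5)*(l^2 + 3*l + 2) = (l - 5)*(l + 2)*(l + 1)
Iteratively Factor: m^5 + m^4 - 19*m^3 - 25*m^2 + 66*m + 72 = (m + 3)*(m^4 - 2*m^3 - 13*m^2 + 14*m + 24) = (m + 3)^2*(m^3 - 5*m^2 + 2*m + 8) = (m - 4)*(m + 3)^2*(m^2 - m - 2) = (m - 4)*(m + 1)*(m + 3)^2*(m - 2)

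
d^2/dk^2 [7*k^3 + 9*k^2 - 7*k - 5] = 42*k + 18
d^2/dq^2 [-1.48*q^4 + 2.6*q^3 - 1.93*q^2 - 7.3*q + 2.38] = -17.76*q^2 + 15.6*q - 3.86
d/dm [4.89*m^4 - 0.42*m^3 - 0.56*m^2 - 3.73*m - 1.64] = 19.56*m^3 - 1.26*m^2 - 1.12*m - 3.73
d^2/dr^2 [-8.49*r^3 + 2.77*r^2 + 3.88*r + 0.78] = 5.54 - 50.94*r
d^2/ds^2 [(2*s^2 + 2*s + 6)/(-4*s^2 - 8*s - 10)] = 2*(4*s^3 - 6*s^2 - 42*s - 23)/(8*s^6 + 48*s^5 + 156*s^4 + 304*s^3 + 390*s^2 + 300*s + 125)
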